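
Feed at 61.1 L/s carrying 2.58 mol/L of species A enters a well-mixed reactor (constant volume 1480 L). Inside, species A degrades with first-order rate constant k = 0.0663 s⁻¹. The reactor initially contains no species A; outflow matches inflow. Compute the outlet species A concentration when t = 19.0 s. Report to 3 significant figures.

Accumulation = in − out − consumed: V dC/dt = Q C_in − Q C − k V C.
This is linear with rate a = Q/V + k = 0.10758 s⁻¹.
C_ss = Q C_in/(Q + kV) = 0.99004 mol/L; C(t) = C_ss + (C₀ − C_ss) e^(−a t).
C(19.0) = 0.99004 + (-0.99004)·e^(−0.10758·19.0) = 0.99004 + (-0.99004)·0.12950 = 0.86183 mol/L.

0.862 mol/L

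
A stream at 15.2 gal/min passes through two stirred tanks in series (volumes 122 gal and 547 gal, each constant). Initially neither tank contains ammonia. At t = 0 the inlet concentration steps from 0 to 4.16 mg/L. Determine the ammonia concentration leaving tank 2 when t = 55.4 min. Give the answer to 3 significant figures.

3.01 mg/L

Each tank obeys Vᵢ dCᵢ/dt = Q(Cᵢ₋₁ − Cᵢ), so τᵢ = Vᵢ/Q.
τ₁ = 122/15.2 = 8.0263 min; τ₂ = 547/15.2 = 35.987 min.
Solving the cascade with C₁(0)=C₂(0)=0 gives C₂(t) = C_in[1 − (τ₁ e^(−t/τ₁) − τ₂ e^(−t/τ₂))/(τ₁ − τ₂)].
At t = 55.4: e^(−t/τ₁) = 0.0010055, e^(−t/τ₂) = 0.21450.
C₂ = 4.16·[1 − (8.0263·0.0010055 − 35.987·0.21450)/(-27.961)] = 4.16·0.72422 = 3.0127 mg/L.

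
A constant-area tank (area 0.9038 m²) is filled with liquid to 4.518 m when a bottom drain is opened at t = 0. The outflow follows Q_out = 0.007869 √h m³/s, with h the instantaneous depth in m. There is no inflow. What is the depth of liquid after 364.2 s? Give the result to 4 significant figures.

Accumulation of liquid (constant cross-section A): A dh/dt = −0.007869 √h.
This is separable: 2 d(√h)/dt = −0.007869/A, so √h = √h₀ − (0.007869/(2A)) t.
√h = √4.518 − 0.007869·364.2/(2·0.9038) = 2.12556 − 1.58547 = 0.540092.
h = 0.540092² = 0.291699 m.

0.2917 m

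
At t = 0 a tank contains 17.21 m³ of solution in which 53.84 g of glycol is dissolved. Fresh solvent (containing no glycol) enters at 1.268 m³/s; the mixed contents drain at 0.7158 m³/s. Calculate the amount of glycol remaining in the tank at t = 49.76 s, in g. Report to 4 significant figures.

Total volume: dV/dt = Q_in − Q_out = 0.552200 m³/s, so V(t) = 17.21 + 0.552200 t and V(49.76) = 44.6875 m³.
Solute balance: dm/dt = 0 − Q_out C = −Q_out m/V(t).
Separate: dm/m = −Q_out dt/V(t) ⇒ ln(m/m₀) = −(Q_out/(Q_in−Q_out)) ln(V/V₀).
m = m₀ (V₀/V)^(Q_out/(Q_in−Q_out)) = 53.84 × (17.21/44.6875)^(1.29627) = 15.6288 g.

15.63 g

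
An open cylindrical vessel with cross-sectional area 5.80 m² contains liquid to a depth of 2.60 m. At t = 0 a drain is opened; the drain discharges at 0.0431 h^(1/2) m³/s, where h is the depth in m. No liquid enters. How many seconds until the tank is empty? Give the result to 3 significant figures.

A dh/dt = −Q_out = −0.0431 √h.
This is separable: 2 d(√h)/dt = −0.0431/A, so √h = √h₀ − (0.0431/(2A)) t.
Set h = 0: 2√h₀ = (0.0431/A) t_empty ⇒ t_empty = 2A√h₀/0.0431.
t_empty = 2·5.80·√2.60/0.0431 = 11.600·1.6125/0.0431 = 433.98 s.

434 s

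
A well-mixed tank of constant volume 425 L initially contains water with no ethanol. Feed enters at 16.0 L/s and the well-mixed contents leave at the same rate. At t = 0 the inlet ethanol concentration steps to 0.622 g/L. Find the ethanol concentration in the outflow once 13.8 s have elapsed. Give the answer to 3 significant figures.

Transient balance on the dissolved component: V dC/dt = Q(C_in − C).
Time constant τ = V/Q = 425/16.0 = 26.562 s.
Solution: C(t) = C_in + (C₀ − C_in) e^(−t/τ).
C(13.8) = 0.622 + (0 − 0.622)·e^(−13.8/26.562) = 0.622 + (-0.62200)·0.59480 = 0.25203 g/L.

0.252 g/L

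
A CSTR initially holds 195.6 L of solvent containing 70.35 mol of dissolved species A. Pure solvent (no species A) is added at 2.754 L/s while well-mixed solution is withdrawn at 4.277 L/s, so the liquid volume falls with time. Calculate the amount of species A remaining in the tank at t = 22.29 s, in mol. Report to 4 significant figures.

41.19 mol

Let m(t) be the amount of species A. Volume: V(t) = V₀ + (Q_in − Q_out) t = 195.6 − 1.52300 t; V(22.29) = 161.652 L.
No species A enters, so dm/dt = −Q_out · (m/V).
Separate: dm/m = −Q_out dt/V(t) ⇒ ln(m/m₀) = −(Q_out/(Q_in−Q_out)) ln(V/V₀).
m = m₀ (V₀/V)^(Q_out/(Q_in−Q_out)) = 70.35 × (195.6/161.652)^(-2.80827) = 41.1885 mol.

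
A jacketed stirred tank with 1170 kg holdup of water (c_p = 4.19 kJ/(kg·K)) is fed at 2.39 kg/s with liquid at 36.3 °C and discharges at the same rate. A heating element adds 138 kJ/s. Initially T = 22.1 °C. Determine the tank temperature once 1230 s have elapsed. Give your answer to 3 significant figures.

Energy balance: M c_p dT/dt = ṁ c_p (T_in − T) + 138.
τ = M/ṁ = 489.54 s; T_ss = T_in + Q̇/(ṁ c_p) = 36.3 + 138/(2.39·4.19) = 50.081 °C.
Integrating: T(t) = T_ss + (T₀ − T_ss) e^(−t/τ).
T(1230) = 50.081 + (-27.981)·e^(−1230/489.54) = 50.081 + (-27.981)·0.081060 = 47.812 °C.

47.8 °C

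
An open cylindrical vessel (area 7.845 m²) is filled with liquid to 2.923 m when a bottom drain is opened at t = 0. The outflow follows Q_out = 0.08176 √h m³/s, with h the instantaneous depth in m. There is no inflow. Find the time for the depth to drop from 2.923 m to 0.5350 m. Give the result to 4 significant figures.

187.7 s

With no inflow, A dh/dt = −0.08176 √h.
∫ h^(−1/2) dh = −(0.08176/A) ∫ dt, giving 2√h = 2√h₀ − (0.08176/A) t.
t = 2A(√h₀ − √h)/0.08176 = 2·7.845·(√2.923 − √0.5350)/0.08176
  = 15.6900 × (1.70968 − 0.731437) / 0.08176 = 187.728 s.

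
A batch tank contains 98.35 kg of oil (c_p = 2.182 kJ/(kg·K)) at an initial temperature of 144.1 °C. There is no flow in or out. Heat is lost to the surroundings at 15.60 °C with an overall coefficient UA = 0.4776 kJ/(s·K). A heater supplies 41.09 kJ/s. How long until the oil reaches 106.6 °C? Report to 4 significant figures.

964.3 s

Unsteady energy balance on the tank contents: M c_p dT/dt = −UA(T − T_amb) + Q̇.
τ = M c_p/UA = 449.329 s; T_ss = T_amb + Q̇/UA = 15.60 + 41.09/0.4776 = 101.634 °C.
T(t) = T_ss + (T₀ − T_ss)e^(−t/τ); set T = 106.6:
t = −τ ln[(T − T_ss)/(T₀ − T_ss)] = −449.329 · ln(0.116934) = 964.328 s.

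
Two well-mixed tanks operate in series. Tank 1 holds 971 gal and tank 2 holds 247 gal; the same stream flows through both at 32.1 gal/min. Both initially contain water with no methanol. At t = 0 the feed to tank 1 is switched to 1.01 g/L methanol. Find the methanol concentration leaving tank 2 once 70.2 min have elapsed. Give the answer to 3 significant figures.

0.877 g/L

Species balance on tank i: dCᵢ/dt = (Cᵢ₋₁ − Cᵢ)/τᵢ with τᵢ = Vᵢ/Q.
τ₁ = 971/32.1 = 30.249 min; τ₂ = 247/32.1 = 7.6947 min.
Solving the cascade with C₁(0)=C₂(0)=0 gives C₂(t) = C_in[1 − (τ₁ e^(−t/τ₁) − τ₂ e^(−t/τ₂))/(τ₁ − τ₂)].
At t = 70.2: e^(−t/τ₁) = 0.098203, e^(−t/τ₂) = 0.00010911.
C₂ = 1.01·[1 − (30.249·0.098203 − 7.6947·0.00010911)/(22.555)] = 1.01·0.86833 = 0.87701 g/L.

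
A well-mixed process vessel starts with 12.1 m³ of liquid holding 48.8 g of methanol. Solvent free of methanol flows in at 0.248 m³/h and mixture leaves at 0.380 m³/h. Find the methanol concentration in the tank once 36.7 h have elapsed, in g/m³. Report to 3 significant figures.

1.54 g/m³

Let m(t) be the amount of methanol. Volume: V(t) = V₀ + (Q_in − Q_out) t = 12.1 − 0.13200 t; V(36.7) = 7.2556 m³.
Solute balance: dm/dt = 0 − Q_out C = −Q_out m/V(t).
Separate: dm/m = −Q_out dt/V(t) ⇒ ln(m/m₀) = −(Q_out/(Q_in−Q_out)) ln(V/V₀).
m = m₀ (V₀/V)^(Q_out/(Q_in−Q_out)) = 48.8 × (12.1/7.2556)^(-2.8788) = 11.195 g.
C = m/V = 11.195/7.2556 = 1.5429 g/m³.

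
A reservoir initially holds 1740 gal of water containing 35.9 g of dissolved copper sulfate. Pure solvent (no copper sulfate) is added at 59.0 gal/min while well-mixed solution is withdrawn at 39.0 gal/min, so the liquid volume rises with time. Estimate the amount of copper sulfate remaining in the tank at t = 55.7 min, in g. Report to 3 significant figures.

Total volume: dV/dt = Q_in − Q_out = 20.000 gal/min, so V(t) = 1740 + 20.000 t and V(55.7) = 2854.0 gal.
Solute balance: dm/dt = 0 − Q_out C = −Q_out m/V(t).
Separate: dm/m = −Q_out dt/V(t) ⇒ ln(m/m₀) = −(Q_out/(Q_in−Q_out)) ln(V/V₀).
m = m₀ (V₀/V)^(Q_out/(Q_in−Q_out)) = 35.9 × (1740/2854.0)^(1.9500) = 13.678 g.

13.7 g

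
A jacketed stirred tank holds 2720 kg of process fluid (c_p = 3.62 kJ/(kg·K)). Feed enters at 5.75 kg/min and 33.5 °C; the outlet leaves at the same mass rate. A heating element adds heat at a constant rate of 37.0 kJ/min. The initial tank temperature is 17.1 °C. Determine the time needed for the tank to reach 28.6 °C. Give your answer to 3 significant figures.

M c_p dT/dt = ṁ c_p (T_in − T) + Q̇.
τ = M/ṁ = 473.04 min; T_ss = T_in + Q̇/(ṁ c_p) = 35.278 °C.
T(t) = T_ss + (T₀ − T_ss) e^(−t/τ). Set T = 28.6:
e^(−t/τ) = (28.6 − 35.278)/(17.1 − 35.278) = 0.36735
t = −473.04 · ln(0.36735) = 473.72 min.

474 min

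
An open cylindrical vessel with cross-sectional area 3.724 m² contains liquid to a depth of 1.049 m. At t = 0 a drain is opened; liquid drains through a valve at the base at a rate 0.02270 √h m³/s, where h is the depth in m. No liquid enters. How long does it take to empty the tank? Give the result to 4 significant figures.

336.0 s

With no inflow, A dh/dt = −0.02270 √h.
Separate and integrate: 2(√h − √h₀) = −(0.02270/A) t.
Tank is empty when √h = 0: t_empty = 2A√h₀/0.02270.
t_empty = 2·3.724·√1.049/0.02270 = 7.44800·1.02421/0.02270 = 336.048 s.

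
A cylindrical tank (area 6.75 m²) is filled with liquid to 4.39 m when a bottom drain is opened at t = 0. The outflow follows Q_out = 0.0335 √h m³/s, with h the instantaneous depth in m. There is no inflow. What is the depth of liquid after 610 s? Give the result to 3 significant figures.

0.338 m

A dh/dt = −Q_out = −0.0335 √h.
This is separable: 2 d(√h)/dt = −0.0335/A, so √h = √h₀ − (0.0335/(2A)) t.
√h = √4.39 − 0.0335·610/(2·6.75) = 2.0952 − 1.5137 = 0.58153.
h = 0.58153² = 0.33818 m.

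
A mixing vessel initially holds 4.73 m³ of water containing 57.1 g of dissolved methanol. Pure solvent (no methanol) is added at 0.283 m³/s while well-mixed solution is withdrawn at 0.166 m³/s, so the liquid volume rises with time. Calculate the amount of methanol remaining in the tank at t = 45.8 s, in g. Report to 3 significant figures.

Let m(t) be the amount of methanol. Volume: V(t) = V₀ + (Q_in − Q_out) t = 4.73 + 0.11700 t; V(45.8) = 10.089 m³.
Solute balance: dm/dt = 0 − Q_out C = −Q_out m/V(t).
Separate: dm/m = −Q_out dt/V(t) ⇒ ln(m/m₀) = −(Q_out/(Q_in−Q_out)) ln(V/V₀).
m = m₀ (V₀/V)^(Q_out/(Q_in−Q_out)) = 57.1 × (4.73/10.089)^(1.4188) = 19.494 g.

19.5 g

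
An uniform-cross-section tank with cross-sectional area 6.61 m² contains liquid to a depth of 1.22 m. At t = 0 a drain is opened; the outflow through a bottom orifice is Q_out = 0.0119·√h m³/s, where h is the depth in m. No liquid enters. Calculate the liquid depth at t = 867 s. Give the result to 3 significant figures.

A dh/dt = −Q_out = −0.0119 √h.
∫ h^(−1/2) dh = −(0.0119/A) ∫ dt, giving 2√h = 2√h₀ − (0.0119/A) t.
√h = √1.22 − 0.0119·867/(2·6.61) = 1.1045 − 0.78043 = 0.32410.
h = 0.32410² = 0.10504 m.

0.105 m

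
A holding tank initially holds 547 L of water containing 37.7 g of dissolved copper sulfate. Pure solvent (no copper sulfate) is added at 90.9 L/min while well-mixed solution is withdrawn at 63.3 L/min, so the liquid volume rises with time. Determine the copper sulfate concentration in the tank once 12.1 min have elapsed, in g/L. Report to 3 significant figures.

Let m(t) be the amount of copper sulfate. Volume: V(t) = V₀ + (Q_in − Q_out) t = 547 + 27.600 t; V(12.1) = 880.96 L.
No copper sulfate enters, so dm/dt = −Q_out · (m/V).
Separate: dm/m = −Q_out dt/V(t) ⇒ ln(m/m₀) = −(Q_out/(Q_in−Q_out)) ln(V/V₀).
m = m₀ (V₀/V)^(Q_out/(Q_in−Q_out)) = 37.7 × (547/880.96)^(2.2935) = 12.638 g.
C = m/V = 12.638/880.96 = 0.014345 g/L.

0.0143 g/L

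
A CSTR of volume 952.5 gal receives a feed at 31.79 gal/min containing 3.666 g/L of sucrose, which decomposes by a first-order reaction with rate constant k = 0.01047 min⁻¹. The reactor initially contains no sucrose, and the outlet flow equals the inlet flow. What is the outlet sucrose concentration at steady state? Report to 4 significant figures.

2.791 g/L

V dC/dt = Q(C_in − C) − k V C.
At steady state: 0 = Q C_in − (Q + kV) C_ss, so C_ss = Q C_in/(Q + kV).
C_ss = 31.79·3.666/(31.79 + 0.01047·952.5) = 116.542/41.7627 = 2.79058 g/L.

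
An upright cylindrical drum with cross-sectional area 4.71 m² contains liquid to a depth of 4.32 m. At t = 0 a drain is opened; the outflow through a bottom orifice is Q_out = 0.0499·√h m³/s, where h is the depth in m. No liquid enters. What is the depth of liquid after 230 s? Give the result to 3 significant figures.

A dh/dt = −Q_out = −0.0499 √h.
This is separable: 2 d(√h)/dt = −0.0499/A, so √h = √h₀ − (0.0499/(2A)) t.
√h = √4.32 − 0.0499·230/(2·4.71) = 2.0785 − 1.2184 = 0.86010.
h = 0.86010² = 0.73976 m.

0.740 m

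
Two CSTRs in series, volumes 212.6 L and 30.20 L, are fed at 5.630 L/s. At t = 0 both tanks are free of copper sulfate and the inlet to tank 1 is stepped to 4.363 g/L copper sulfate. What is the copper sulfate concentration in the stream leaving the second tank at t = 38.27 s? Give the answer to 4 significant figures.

Each tank obeys Vᵢ dCᵢ/dt = Q(Cᵢ₋₁ − Cᵢ), so τᵢ = Vᵢ/Q.
τ₁ = 212.6/5.630 = 37.7620 s; τ₂ = 30.20/5.630 = 5.36412 s.
Solving the cascade with C₁(0)=C₂(0)=0 gives C₂(t) = C_in[1 − (τ₁ e^(−t/τ₁) − τ₂ e^(−t/τ₂))/(τ₁ − τ₂)].
At t = 38.27: e^(−t/τ₁) = 0.362964, e^(−t/τ₂) = 0.000797172.
C₂ = 4.363·[1 − (37.7620·0.362964 − 5.36412·0.000797172)/(32.3979)] = 4.363·0.577073 = 2.51777 g/L.

2.518 g/L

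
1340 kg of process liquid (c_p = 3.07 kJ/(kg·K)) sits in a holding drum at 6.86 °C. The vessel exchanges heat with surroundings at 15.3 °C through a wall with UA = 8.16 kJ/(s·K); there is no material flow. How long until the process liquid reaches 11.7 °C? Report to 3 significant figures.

430 s

Heat balance on the well-mixed liquid: M c_p dT/dt = −UA(T − T_amb).
τ = M c_p/UA = 504.14 s; T_ss = T_amb = 15.300 °C.
T(t) = T_ss + (T₀ − T_ss)e^(−t/τ); set T = 11.7:
t = −τ ln[(T − T_ss)/(T₀ − T_ss)] = −504.14 · ln(0.42654) = 429.55 s.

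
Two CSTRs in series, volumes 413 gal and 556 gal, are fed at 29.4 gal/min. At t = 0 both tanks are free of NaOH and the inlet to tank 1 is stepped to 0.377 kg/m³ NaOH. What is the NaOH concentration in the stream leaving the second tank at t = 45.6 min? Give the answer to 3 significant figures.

Each tank obeys Vᵢ dCᵢ/dt = Q(Cᵢ₋₁ − Cᵢ), so τᵢ = Vᵢ/Q.
τ₁ = 413/29.4 = 14.048 min; τ₂ = 556/29.4 = 18.912 min.
Solving the cascade with C₁(0)=C₂(0)=0 gives C₂(t) = C_in[1 − (τ₁ e^(−t/τ₁) − τ₂ e^(−t/τ₂))/(τ₁ − τ₂)].
At t = 45.6: e^(−t/τ₁) = 0.038926, e^(−t/τ₂) = 0.089706.
C₂ = 0.377·[1 − (14.048·0.038926 − 18.912·0.089706)/(-4.8639)] = 0.377·0.76364 = 0.28789 kg/m³.

0.288 kg/m³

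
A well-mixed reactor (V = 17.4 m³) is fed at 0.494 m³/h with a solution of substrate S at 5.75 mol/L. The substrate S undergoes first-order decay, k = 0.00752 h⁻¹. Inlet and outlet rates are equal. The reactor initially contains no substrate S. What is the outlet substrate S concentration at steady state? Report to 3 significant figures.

4.55 mol/L

V dC/dt = Q(C_in − C) − k V C.
At steady state: 0 = Q C_in − (Q + kV) C_ss, so C_ss = Q C_in/(Q + kV).
C_ss = 0.494·5.75/(0.494 + 0.00752·17.4) = 2.8405/0.62485 = 4.5459 mol/L.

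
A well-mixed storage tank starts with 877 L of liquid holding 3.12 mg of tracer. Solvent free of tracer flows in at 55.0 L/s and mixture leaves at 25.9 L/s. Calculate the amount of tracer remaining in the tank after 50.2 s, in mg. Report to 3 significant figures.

Total volume: dV/dt = Q_in − Q_out = 29.100 L/s, so V(t) = 877 + 29.100 t and V(50.2) = 2337.8 L.
Species balance (pure solvent in): dm/dt = −Q_out · m/V(t).
dm/m = −Q_out dt/(V₀ + 29.100 t); integrating gives ln(m/m₀) = −(Q_out/(Q_in−Q_out)) ln(V/V₀).
m = m₀ (V₀/V)^(Q_out/(Q_in−Q_out)) = 3.12 × (877/2337.8)^(0.89003) = 1.3037 mg.

1.30 mg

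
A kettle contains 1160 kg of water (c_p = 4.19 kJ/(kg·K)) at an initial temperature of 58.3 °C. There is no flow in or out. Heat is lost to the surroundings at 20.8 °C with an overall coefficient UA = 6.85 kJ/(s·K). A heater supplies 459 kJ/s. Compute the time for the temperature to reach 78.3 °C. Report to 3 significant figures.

804 s

First-law balance (no shaft work): M c_p dT/dt = −UA(T − T_amb) + Q̇.
τ = M c_p/UA = 709.55 s; T_ss = T_amb + Q̇/UA = 20.8 + 459/6.85 = 87.807 °C.
T(t) = T_ss + (T₀ − T_ss)e^(−t/τ); set T = 78.3:
t = −τ ln[(T − T_ss)/(T₀ − T_ss)] = −709.55 · ln(0.32220) = 803.62 s.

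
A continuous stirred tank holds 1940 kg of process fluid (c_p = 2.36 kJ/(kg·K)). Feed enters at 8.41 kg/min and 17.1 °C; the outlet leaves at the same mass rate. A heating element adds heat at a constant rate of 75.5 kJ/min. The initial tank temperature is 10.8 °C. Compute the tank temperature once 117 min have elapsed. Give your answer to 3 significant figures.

14.8 °C

M c_p dT/dt = ṁ c_p (T_in − T) + Q̇.
τ = M/ṁ = 230.68 min; T_ss = T_in + Q̇/(ṁ c_p) = 17.1 + 75.5/(8.41·2.36) = 20.904 °C.
Integrating: T(t) = T_ss + (T₀ − T_ss) e^(−t/τ).
T(117) = 20.904 + (-10.104)·e^(−117/230.68) = 20.904 + (-10.104)·0.60218 = 14.820 °C.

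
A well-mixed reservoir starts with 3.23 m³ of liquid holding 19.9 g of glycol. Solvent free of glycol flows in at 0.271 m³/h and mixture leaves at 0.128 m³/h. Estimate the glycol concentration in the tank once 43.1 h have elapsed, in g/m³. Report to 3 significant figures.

0.815 g/m³

Let m(t) be the amount of glycol. Volume: V(t) = V₀ + (Q_in − Q_out) t = 3.23 + 0.14300 t; V(43.1) = 9.3933 m³.
Species balance (pure solvent in): dm/dt = −Q_out · m/V(t).
dm/m = −Q_out dt/(V₀ + 0.14300 t); integrating gives ln(m/m₀) = −(Q_out/(Q_in−Q_out)) ln(V/V₀).
m = m₀ (V₀/V)^(Q_out/(Q_in−Q_out)) = 19.9 × (3.23/9.3933)^(0.89510) = 7.6536 g.
C = m/V = 7.6536/9.3933 = 0.81480 g/m³.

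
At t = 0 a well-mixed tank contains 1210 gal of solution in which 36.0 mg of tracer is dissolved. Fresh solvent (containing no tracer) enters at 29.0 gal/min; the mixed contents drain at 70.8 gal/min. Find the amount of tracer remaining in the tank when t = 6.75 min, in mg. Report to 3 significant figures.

Total volume: dV/dt = Q_in − Q_out = -41.800 gal/min, so V(t) = 1210 − 41.800 t and V(6.75) = 927.85 gal.
Solute balance: dm/dt = 0 − Q_out C = −Q_out m/V(t).
dm/m = −Q_out dt/(V₀ − 41.800 t); integrating gives ln(m/m₀) = −(Q_out/(Q_in−Q_out)) ln(V/V₀).
m = m₀ (V₀/V)^(Q_out/(Q_in−Q_out)) = 36.0 × (1210/927.85)^(-1.6938) = 22.961 mg.

23.0 mg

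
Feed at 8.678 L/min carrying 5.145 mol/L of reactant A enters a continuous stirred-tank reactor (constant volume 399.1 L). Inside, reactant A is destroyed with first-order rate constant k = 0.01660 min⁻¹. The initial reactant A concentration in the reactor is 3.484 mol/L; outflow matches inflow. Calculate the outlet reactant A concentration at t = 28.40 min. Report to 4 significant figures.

Species balance: V dC/dt = Q C_in − Q C − k V C.
dC/dt = (Q/V) C_in − (Q/V + k) C; effective rate a = Q/V + k = 0.0217439 + 0.01660 = 0.0383439 min⁻¹.
C_ss = Q C_in/(Q + kV) = 2.91761 mol/L; C(t) = C_ss + (C₀ − C_ss) e^(−a t).
C(28.40) = 2.91761 + (0.566393)·e^(−0.0383439·28.40) = 2.91761 + (0.566393)·0.336564 = 3.10823 mol/L.

3.108 mol/L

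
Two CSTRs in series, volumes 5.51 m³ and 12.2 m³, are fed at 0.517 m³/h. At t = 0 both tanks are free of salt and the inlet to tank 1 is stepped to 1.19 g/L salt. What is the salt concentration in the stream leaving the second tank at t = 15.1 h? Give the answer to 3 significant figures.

Time constants: τᵢ = Vᵢ/Q for each well-mixed tank.
τ₁ = 5.51/0.517 = 10.658 h; τ₂ = 12.2/0.517 = 23.598 h.
Solving the cascade with C₁(0)=C₂(0)=0 gives C₂(t) = C_in[1 − (τ₁ e^(−t/τ₁) − τ₂ e^(−t/τ₂))/(τ₁ − τ₂)].
At t = 15.1: e^(−t/τ₁) = 0.24248, e^(−t/τ₂) = 0.52735.
C₂ = 1.19·[1 − (10.658·0.24248 − 23.598·0.52735)/(-12.940)] = 1.19·0.23803 = 0.28326 g/L.

0.283 g/L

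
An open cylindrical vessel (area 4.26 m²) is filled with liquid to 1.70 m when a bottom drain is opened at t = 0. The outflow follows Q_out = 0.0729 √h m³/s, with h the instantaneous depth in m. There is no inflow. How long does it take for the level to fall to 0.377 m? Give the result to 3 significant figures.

A dh/dt = −Q_out = −0.0729 √h.
∫ h^(−1/2) dh = −(0.0729/A) ∫ dt, giving 2√h = 2√h₀ − (0.0729/A) t.
t = 2A(√h₀ − √h)/0.0729 = 2·4.26·(√1.70 − √0.377)/0.0729
  = 8.5200 × (1.3038 − 0.61400) / 0.0729 = 80.623 s.

80.6 s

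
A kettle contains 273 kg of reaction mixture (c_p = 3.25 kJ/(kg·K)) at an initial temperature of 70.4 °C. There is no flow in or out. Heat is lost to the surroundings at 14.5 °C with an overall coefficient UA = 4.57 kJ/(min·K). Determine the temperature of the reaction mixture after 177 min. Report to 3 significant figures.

37.0 °C

M c_p dT/dt = −UA(T − T_amb).
dT/dt = (T_ss − T)/τ with T_ss = T_amb = 14.500 °C, τ = M c_p/UA = 273·3.25/4.57 = 194.15 min.
This is linear first-order; T(t) = T_ss + (T₀ − T_ss) e^(−t/τ).
T(177) = 14.500 + (55.900)·0.40185 = 36.963 °C.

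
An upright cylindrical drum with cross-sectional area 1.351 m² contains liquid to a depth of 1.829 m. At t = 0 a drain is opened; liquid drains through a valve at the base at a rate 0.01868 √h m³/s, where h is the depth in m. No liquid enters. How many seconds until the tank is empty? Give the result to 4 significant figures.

195.6 s

Unsteady balance on liquid volume: A dh/dt = −0.01868 √h.
Separate and integrate: 2(√h − √h₀) = −(0.01868/A) t.
Tank is empty when √h = 0: t_empty = 2A√h₀/0.01868.
t_empty = 2·1.351·√1.829/0.01868 = 2.70200·1.35241/0.01868 = 195.621 s.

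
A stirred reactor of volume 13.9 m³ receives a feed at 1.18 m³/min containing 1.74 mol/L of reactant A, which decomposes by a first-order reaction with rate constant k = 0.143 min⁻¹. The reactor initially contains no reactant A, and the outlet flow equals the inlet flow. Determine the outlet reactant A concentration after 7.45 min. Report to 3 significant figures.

V dC/dt = Q(C_in − C) − k V C.
dC/dt = (Q/V) C_in − (Q/V + k) C; effective rate a = Q/V + k = 0.084892 + 0.143 = 0.22789 min⁻¹.
C_ss = Q C_in/(Q + kV) = 0.64817 mol/L; C(t) = C_ss + (C₀ − C_ss) e^(−a t).
C(7.45) = 0.64817 + (-0.64817)·e^(−0.22789·7.45) = 0.64817 + (-0.64817)·0.18309 = 0.52950 mol/L.

0.529 mol/L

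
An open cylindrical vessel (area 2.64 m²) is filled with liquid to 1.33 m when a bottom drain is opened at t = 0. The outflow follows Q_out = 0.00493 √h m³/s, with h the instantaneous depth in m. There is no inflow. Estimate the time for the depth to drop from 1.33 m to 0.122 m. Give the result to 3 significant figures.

861 s

With no inflow, A dh/dt = −0.00493 √h.
This is separable: 2 d(√h)/dt = −0.00493/A, so √h = √h₀ − (0.00493/(2A)) t.
t = 2A(√h₀ − √h)/0.00493 = 2·2.64·(√1.33 − √0.122)/0.00493
  = 5.2800 × (1.1533 − 0.34928) / 0.00493 = 861.05 s.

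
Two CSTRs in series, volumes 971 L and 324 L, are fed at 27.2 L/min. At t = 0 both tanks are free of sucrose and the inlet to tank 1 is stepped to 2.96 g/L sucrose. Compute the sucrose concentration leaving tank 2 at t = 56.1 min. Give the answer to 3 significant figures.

Time constants: τᵢ = Vᵢ/Q for each well-mixed tank.
τ₁ = 971/27.2 = 35.699 min; τ₂ = 324/27.2 = 11.912 min.
Tank 1: C₁ = C_in(1 − e^(−t/τ₁)). Tank 2 (τ₁ ≠ τ₂): C₂ = C_in[1 − (τ₁ e^(−t/τ₁) − τ₂ e^(−t/τ₂))/(τ₁ − τ₂)].
At t = 56.1: e^(−t/τ₁) = 0.20773, e^(−t/τ₂) = 0.0090081.
C₂ = 2.96·[1 − (35.699·0.20773 − 11.912·0.0090081)/(23.787)] = 2.96·0.69275 = 2.0505 g/L.

2.05 g/L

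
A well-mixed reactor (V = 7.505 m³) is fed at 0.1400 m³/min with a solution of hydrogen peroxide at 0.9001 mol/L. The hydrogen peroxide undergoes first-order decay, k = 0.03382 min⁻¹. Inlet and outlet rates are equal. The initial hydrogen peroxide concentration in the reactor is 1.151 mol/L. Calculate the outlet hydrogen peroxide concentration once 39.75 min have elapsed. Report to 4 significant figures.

Accumulation = in − out − consumed: V dC/dt = Q C_in − Q C − k V C.
dC/dt = (Q/V) C_in − (Q/V + k) C; effective rate a = Q/V + k = 0.0186542 + 0.03382 = 0.0524742 min⁻¹.
C_ss = Q C_in/(Q + kV) = 0.319979 mol/L; C(t) = C_ss + (C₀ − C_ss) e^(−a t).
C(39.75) = 0.319979 + (0.831021)·e^(−0.0524742·39.75) = 0.319979 + (0.831021)·0.124201 = 0.423193 mol/L.

0.4232 mol/L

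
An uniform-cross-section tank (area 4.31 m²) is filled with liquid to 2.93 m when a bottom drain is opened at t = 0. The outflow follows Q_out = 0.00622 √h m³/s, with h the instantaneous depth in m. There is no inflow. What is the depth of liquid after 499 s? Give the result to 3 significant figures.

1.83 m

Mass balance (ρ constant): A dh/dt = −0.00622 √h.
∫ h^(−1/2) dh = −(0.00622/A) ∫ dt, giving 2√h = 2√h₀ − (0.00622/A) t.
√h = √2.93 − 0.00622·499/(2·4.31) = 1.7117 − 0.36007 = 1.3517.
h = 1.3517² = 1.8270 m.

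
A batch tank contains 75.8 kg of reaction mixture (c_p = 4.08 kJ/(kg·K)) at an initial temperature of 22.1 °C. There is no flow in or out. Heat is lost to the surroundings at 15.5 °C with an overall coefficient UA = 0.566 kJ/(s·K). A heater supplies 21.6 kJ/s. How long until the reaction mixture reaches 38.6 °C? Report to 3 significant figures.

M c_p dT/dt = −UA(T − T_amb) + Q̇.
τ = M c_p/UA = 546.40 s; T_ss = T_amb + Q̇/UA = 15.5 + 21.6/0.566 = 53.663 °C.
T(t) = T_ss + (T₀ − T_ss)e^(−t/τ); set T = 38.6:
t = −τ ln[(T − T_ss)/(T₀ − T_ss)] = −546.40 · ln(0.47723) = 404.21 s.

404 s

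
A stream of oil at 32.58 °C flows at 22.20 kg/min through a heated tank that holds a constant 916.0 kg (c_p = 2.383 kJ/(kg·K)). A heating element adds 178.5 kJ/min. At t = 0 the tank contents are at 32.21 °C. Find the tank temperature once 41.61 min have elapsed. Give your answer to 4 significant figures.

M c_p dT/dt = ṁ c_p (T_in − T) + Q̇.
τ = M/ṁ = 41.2613 min; T_ss = T_in + Q̇/(ṁ c_p) = 32.58 + 178.5/(22.20·2.383) = 35.9541 °C.
Integrating: T(t) = T_ss + (T₀ − T_ss) e^(−t/τ).
T(41.61) = 35.9541 + (-3.74413)·e^(−41.61/41.2613) = 35.9541 + (-3.74413)·0.364783 = 34.5883 °C.

34.59 °C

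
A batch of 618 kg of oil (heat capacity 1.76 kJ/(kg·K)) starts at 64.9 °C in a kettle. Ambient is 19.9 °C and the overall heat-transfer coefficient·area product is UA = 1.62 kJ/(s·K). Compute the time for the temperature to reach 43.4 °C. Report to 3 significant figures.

M c_p dT/dt = −UA(T − T_amb).
τ = M c_p/UA = 671.41 s; T_ss = T_amb = 19.900 °C.
T(t) = T_ss + (T₀ − T_ss)e^(−t/τ); set T = 43.4:
t = −τ ln[(T − T_ss)/(T₀ − T_ss)] = −671.41 · ln(0.52222) = 436.19 s.

436 s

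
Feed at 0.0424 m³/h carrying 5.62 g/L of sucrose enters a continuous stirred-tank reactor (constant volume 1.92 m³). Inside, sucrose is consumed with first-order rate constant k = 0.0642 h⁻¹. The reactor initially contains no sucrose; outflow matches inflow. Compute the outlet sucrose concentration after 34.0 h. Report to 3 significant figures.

Species balance: V dC/dt = Q C_in − Q C − k V C.
This is linear with rate a = Q/V + k = 0.086283 h⁻¹.
C_ss = Q C_in/(Q + kV) = 1.4384 g/L; C(t) = C_ss + (C₀ − C_ss) e^(−a t).
C(34.0) = 1.4384 + (-1.4384)·e^(−0.086283·34.0) = 1.4384 + (-1.4384)·0.053203 = 1.3619 g/L.

1.36 g/L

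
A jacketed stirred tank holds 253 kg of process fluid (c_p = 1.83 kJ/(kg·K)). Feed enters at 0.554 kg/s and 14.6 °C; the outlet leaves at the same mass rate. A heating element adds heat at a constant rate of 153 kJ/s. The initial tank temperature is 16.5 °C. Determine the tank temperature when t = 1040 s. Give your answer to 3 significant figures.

150 °C

Heat balance on the well-mixed liquid: M c_p dT/dt = ṁ c_p (T_in − T) + 153.
Rearrange: dT/dt = (T_ss − T)/τ with τ = M/ṁ = 456.68 s and T_ss = T_in + Q̇/(ṁ c_p) = 165.51 °C.
T approaches T_ss exponentially: T(t) = T_ss + (T₀ − T_ss) e^(−t/τ).
T(1040) = 165.51 + (-149.01)·e^(−1040/456.68) = 165.51 + (-149.01)·0.10256 = 150.23 °C.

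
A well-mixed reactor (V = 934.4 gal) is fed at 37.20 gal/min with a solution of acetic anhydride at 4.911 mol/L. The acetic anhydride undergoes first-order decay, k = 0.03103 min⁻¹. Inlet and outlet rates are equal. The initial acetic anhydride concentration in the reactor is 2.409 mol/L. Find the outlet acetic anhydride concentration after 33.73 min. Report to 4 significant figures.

2.728 mol/L

Species balance: V dC/dt = Q C_in − Q C − k V C.
This is linear with rate a = Q/V + k = 0.0708416 min⁻¹.
C_ss = Q C_in/(Q + kV) = 2.75989 mol/L; C(t) = C_ss + (C₀ − C_ss) e^(−a t).
C(33.73) = 2.75989 + (-0.350888)·e^(−0.0708416·33.73) = 2.75989 + (-0.350888)·0.0916766 = 2.72772 mol/L.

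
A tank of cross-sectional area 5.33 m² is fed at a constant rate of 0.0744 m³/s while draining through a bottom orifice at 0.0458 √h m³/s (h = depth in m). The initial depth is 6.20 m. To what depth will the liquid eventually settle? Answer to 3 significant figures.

2.64 m

A dh/dt = Q_in − 0.0458 √h. Steady state requires inflow = outflow:
Q_in = 0.0458 √h_ss ⇒ √h_ss = 0.0744/0.0458 = 1.6245.
h_ss = 1.6245² = 2.6389 m. (Since h₀ = 6.20 m > h_ss, the level will fall toward this value.)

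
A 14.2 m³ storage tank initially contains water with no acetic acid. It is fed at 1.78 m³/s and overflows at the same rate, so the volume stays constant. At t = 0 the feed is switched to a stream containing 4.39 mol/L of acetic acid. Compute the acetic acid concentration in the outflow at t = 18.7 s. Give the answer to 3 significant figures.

Unsteady species balance (constant V, well mixed): V dC/dt = Q(C_in − C).
Time constant τ = V/Q = 14.2/1.78 = 7.9775 s.
This is linear first-order; C(t) = C_in + (C₀ − C_in) e^(−t/τ).
C(18.7) = 4.39 + (0 − 4.39)·e^(−18.7/7.9775) = 4.39 + (-4.3900)·0.095935 = 3.9688 mol/L.

3.97 mol/L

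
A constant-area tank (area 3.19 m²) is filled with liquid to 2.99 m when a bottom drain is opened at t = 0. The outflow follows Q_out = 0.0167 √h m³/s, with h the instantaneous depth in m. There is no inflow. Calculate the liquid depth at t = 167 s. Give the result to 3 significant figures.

A dh/dt = −Q_out = −0.0167 √h.
Separate and integrate: 2(√h − √h₀) = −(0.0167/A) t.
√h = √2.99 − 0.0167·167/(2·3.19) = 1.7292 − 0.43713 = 1.2920.
h = 1.2920² = 1.6693 m.

1.67 m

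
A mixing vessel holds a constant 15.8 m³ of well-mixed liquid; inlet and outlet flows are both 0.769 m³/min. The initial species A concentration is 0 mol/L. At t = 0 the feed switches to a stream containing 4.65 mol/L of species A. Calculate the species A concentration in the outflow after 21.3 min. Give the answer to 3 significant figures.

Species balance on the tank: V dC/dt = Q(C_in − C).
So dC/dt = (C_in − C)/τ with τ = V/Q = 15.8/0.769 = 20.546 min.
Solution: C(t) = C_in + (C₀ − C_in) e^(−t/τ).
C(21.3) = 4.65 + (0 − 4.65)·e^(−21.3/20.546) = 4.65 + (-4.6500)·0.35463 = 3.0010 mol/L.

3.00 mol/L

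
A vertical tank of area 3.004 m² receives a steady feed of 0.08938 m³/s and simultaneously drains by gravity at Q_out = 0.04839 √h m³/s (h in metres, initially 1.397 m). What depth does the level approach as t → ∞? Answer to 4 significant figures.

3.412 m

Accumulation of liquid (constant cross-section A): A dh/dt = Q_in − 0.04839 √h. At steady state dh/dt = 0:
Q_in = 0.04839 √h_ss ⇒ √h_ss = 0.08938/0.04839 = 1.84708.
h_ss = 1.84708² = 3.41169 m. (Since h₀ = 1.397 m < h_ss, the level will rise toward this value.)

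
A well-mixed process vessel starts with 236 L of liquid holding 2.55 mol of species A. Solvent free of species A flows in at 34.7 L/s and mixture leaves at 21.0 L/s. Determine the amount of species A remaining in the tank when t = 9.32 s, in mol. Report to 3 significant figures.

1.31 mol

Total volume: dV/dt = Q_in − Q_out = 13.700 L/s, so V(t) = 236 + 13.700 t and V(9.32) = 363.68 L.
Species balance (pure solvent in): dm/dt = −Q_out · m/V(t).
dm/m = −Q_out dt/(V₀ + 13.700 t); integrating gives ln(m/m₀) = −(Q_out/(Q_in−Q_out)) ln(V/V₀).
m = m₀ (V₀/V)^(Q_out/(Q_in−Q_out)) = 2.55 × (236/363.68)^(1.5328) = 1.3142 mol.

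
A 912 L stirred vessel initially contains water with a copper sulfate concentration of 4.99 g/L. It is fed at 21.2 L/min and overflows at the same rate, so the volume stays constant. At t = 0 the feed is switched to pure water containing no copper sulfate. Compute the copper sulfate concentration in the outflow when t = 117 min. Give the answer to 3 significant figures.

0.329 g/L

Unsteady species balance (constant V, well mixed): V dC/dt = Q(C_in − C).
Rewrite as dC/dt + C/τ = C_in/τ, τ = V/Q = 43.019 min.
Solution: C(t) = C_in + (C₀ − C_in) e^(−t/τ).
C(117) = 0 + (4.99 − 0)·e^(−117/43.019) = 0 + (4.9900)·0.065892 = 0.32880 g/L.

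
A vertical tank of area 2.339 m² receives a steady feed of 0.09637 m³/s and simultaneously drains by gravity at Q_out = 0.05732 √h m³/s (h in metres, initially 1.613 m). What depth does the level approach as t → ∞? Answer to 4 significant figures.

Mass balance (ρ constant): A dh/dt = Q_in − 0.05732 √h. At steady state dh/dt = 0:
Q_in = 0.05732 √h_ss ⇒ √h_ss = 0.09637/0.05732 = 1.68126.
h_ss = 1.68126² = 2.82665 m. (Since h₀ = 1.613 m < h_ss, the level will rise toward this value.)

2.827 m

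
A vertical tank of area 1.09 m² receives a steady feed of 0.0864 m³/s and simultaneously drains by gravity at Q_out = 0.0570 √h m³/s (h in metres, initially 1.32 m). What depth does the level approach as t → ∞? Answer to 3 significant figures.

Accumulation of liquid (constant cross-section A): A dh/dt = Q_in − 0.0570 √h. At steady state dh/dt = 0:
Q_in = 0.0570 √h_ss ⇒ √h_ss = 0.0864/0.0570 = 1.5158.
h_ss = 1.5158² = 2.2976 m. (Since h₀ = 1.32 m < h_ss, the level will rise toward this value.)

2.30 m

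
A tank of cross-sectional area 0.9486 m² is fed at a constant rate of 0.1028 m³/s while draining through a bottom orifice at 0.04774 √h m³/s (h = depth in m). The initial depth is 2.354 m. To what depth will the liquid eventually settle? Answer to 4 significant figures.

A dh/dt = Q_in − 0.04774 √h. Steady state requires inflow = outflow:
Q_in = 0.04774 √h_ss ⇒ √h_ss = 0.1028/0.04774 = 2.15333.
h_ss = 2.15333² = 4.63683 m. (Since h₀ = 2.354 m < h_ss, the level will rise toward this value.)

4.637 m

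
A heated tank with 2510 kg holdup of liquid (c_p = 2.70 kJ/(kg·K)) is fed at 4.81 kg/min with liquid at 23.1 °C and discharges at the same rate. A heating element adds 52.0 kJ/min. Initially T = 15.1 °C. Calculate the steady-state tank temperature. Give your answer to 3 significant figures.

M c_p dT/dt = ṁ c_p (T_in − T) + Q̇.
At steady state dT/dt = 0 ⇒ T_ss = T_in + Q̇/(ṁ c_p) = 23.1 + 52.0/(4.81·2.70) = 27.104 °C.

27.1 °C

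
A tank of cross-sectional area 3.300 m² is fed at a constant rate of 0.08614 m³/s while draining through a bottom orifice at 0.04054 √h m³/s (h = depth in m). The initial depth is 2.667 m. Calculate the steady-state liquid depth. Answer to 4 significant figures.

A dh/dt = Q_in − 0.04054 √h. Steady state requires inflow = outflow:
Q_in = 0.04054 √h_ss ⇒ √h_ss = 0.08614/0.04054 = 2.12481.
h_ss = 2.12481² = 4.51484 m. (Since h₀ = 2.667 m < h_ss, the level will rise toward this value.)

4.515 m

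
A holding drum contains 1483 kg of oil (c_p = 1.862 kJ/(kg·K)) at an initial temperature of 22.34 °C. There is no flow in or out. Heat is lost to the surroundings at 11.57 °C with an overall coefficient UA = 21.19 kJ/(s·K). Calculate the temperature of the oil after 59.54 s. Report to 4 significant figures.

Unsteady energy balance on the tank contents: M c_p dT/dt = −UA(T − T_amb).
dT/dt = (T_ss − T)/τ with T_ss = T_amb = 11.5700 °C, τ = M c_p/UA = 1483·1.862/21.19 = 130.314 s.
Solution: T(t) = T_ss + (T₀ − T_ss) e^(−t/τ).
T(59.54) = 11.5700 + (10.7700)·0.633245 = 18.3901 °C.

18.39 °C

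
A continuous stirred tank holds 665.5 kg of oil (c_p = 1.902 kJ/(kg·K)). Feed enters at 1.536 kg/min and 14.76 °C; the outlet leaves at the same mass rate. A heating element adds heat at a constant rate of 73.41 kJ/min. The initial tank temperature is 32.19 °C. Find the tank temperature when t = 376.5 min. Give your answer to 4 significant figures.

36.66 °C

M c_p dT/dt = ṁ c_p (T_in − T) + Q̇.
τ = M/ṁ = 433.268 min; T_ss = T_in + Q̇/(ṁ c_p) = 14.76 + 73.41/(1.536·1.902) = 39.8877 °C.
T approaches T_ss exponentially: T(t) = T_ss + (T₀ − T_ss) e^(−t/τ).
T(376.5) = 39.8877 + (-7.69774)·e^(−376.5/433.268) = 39.8877 + (-7.69774)·0.419380 = 36.6595 °C.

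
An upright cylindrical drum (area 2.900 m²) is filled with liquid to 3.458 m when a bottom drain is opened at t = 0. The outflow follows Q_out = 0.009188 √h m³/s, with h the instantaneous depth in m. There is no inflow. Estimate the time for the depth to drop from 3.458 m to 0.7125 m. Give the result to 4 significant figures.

With no inflow, A dh/dt = −0.009188 √h.
∫ h^(−1/2) dh = −(0.009188/A) ∫ dt, giving 2√h = 2√h₀ − (0.009188/A) t.
t = 2A(√h₀ − √h)/0.009188 = 2·2.900·(√3.458 − √0.7125)/0.009188
  = 5.80000 × (1.85957 − 0.844097) / 0.009188 = 641.025 s.

641.0 s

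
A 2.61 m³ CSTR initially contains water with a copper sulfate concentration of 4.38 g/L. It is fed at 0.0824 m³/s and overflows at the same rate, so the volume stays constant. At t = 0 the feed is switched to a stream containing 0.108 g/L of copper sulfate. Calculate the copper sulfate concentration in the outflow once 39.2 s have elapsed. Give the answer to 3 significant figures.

Species balance on the tank: V dC/dt = Q(C_in − C).
So dC/dt = (C_in − C)/τ with τ = V/Q = 2.61/0.0824 = 31.675 s.
Solution: C(t) = C_in + (C₀ − C_in) e^(−t/τ).
C(39.2) = 0.108 + (4.38 − 0.108)·e^(−39.2/31.675) = 0.108 + (4.2720)·0.29009 = 1.3472 g/L.

1.35 g/L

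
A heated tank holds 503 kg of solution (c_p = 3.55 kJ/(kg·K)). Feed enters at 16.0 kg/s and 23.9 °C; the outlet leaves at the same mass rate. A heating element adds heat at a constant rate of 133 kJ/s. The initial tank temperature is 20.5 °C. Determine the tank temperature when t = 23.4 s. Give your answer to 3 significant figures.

23.5 °C

Energy balance: M c_p dT/dt = ṁ c_p (T_in − T) + 133.
Rearrange: dT/dt = (T_ss − T)/τ with τ = M/ṁ = 31.438 s and T_ss = T_in + Q̇/(ṁ c_p) = 26.242 °C.
Integrating: T(t) = T_ss + (T₀ − T_ss) e^(−t/τ).
T(23.4) = 26.242 + (-5.7415)·e^(−23.4/31.438) = 26.242 + (-5.7415)·0.47505 = 23.514 °C.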